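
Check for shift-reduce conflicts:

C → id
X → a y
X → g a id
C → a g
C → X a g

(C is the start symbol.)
Augment with C' → C and build the canonical LR(0) collection (I0 = CLOSURE({[C' → . C]}), then GOTO on every symbol after a dot until no new states appear). It has 12 states:
  I0: { [C → . X a g], [C → . a g], [C → . id], [C' → . C], [X → . a y], [X → . g a id] }  — shift
  I1: { [C' → C .] }  — accept
  I2: { [C → X . a g] }  — shift
  I3: { [C → a . g], [X → a . y] }  — shift
  I4: { [X → g . a id] }  — shift
  I5: { [C → id .] }  — reduce
  I6: { [X → g a . id] }  — shift
  I7: { [X → g a id .] }  — reduce
  I8: { [C → a g .] }  — reduce
  I9: { [X → a y .] }  — reduce
  I10: { [C → X a . g] }  — shift
  I11: { [C → X a g .] }  — reduce

No state contains both a complete item and a shift item.

Answer: No shift-reduce conflicts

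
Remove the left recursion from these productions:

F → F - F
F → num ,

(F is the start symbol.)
F is directly left-recursive. The standard transformation for
  A → A α₁ | ... | A α_m | β₁ | ... | β_n
is
  A  → β₁ A' | ... | β_n A'
  A' → α₁ A' | ... | α_m A' | ε

F → num , becomes F → num , F'
F → F - F becomes F' → - F F'
Add F' → ε

Resulting grammar:
F → num , F'
F' → - F F'
F' → ε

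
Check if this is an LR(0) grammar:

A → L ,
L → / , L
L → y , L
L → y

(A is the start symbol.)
No. Shift-reduce conflict between [L → y .] and [L → y . , L]

Augment with A' → A and build the canonical LR(0) collection (I0 = CLOSURE({[A' → . A]}), then GOTO on every symbol after a dot until no new states appear). It has 10 states:
  I0: { [A → . L ,], [A' → . A], [L → . / , L], [L → . y , L], [L → . y] }  — shift
  I1: { [L → / . , L] }  — shift
  I2: { [A' → A .] }  — accept
  I3: { [A → L . ,] }  — shift
  I4: { [L → y . , L], [L → y .] }  — shift, reduce
  I5: { [L → . / , L], [L → . y , L], [L → . y], [L → y , . L] }  — shift
  I6: { [L → y , L .] }  — reduce
  I7: { [A → L , .] }  — reduce
  I8: { [L → . / , L], [L → . y , L], [L → . y], [L → / , . L] }  — shift
  I9: { [L → / , L .] }  — reduce

Conflict in state I4:
  Shift-reduce conflict between [L → y .] and [L → y . , L]
So the grammar is NOT LR(0).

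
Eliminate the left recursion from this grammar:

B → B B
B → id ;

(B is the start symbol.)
B → id ; B'
B' → B B'
B' → ε

B is directly left-recursive. The standard transformation for
  A → A α₁ | ... | A α_m | β₁ | ... | β_n
is
  A  → β₁ A' | ... | β_n A'
  A' → α₁ A' | ... | α_m A' | ε

B → id ; becomes B → id ; B'
B → B B becomes B' → B B'
Add B' → ε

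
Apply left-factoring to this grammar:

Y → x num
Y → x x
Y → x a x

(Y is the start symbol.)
Left-factoring transforms A → αβ₁ | αβ₂ into A → αA' and A' → β₁ | β₂
(α is the longest common prefix among the alternatives). Repeat until
no nonterminal has two alternatives with a common prefix.

Round 1: Y has alternatives sharing prefix 'x'. Introduce Y': Y → x Y'
  Add: Y' → num
  Add: Y' → x
  Add: Y' → a x

No remaining common prefixes — done.

Resulting grammar:
Y → x Y'
Y' → num
Y' → x
Y' → a x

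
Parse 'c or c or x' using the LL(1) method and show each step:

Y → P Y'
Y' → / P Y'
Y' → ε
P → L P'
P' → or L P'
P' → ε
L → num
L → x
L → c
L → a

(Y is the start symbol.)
LL(1) parsing maintains a stack (initially the start symbol over $) and the input. At each step: if the stack top is a terminal, match it against the current input token; if it is a non-terminal N, replace it with the RHS of M[N, lookahead] (the unique production whose predict set contains the lookahead).

Stack is shown with the top on the left.

Stack         Input          Action
-----------------------------------
Y $           c or c or x $  output Y → P Y'
P Y' $        c or c or x $  output P → L P'
L P' Y' $     c or c or x $  output L → c
c P' Y' $     c or c or x $  match 'c'
P' Y' $       or c or x $    output P' → or L P'
or L P' Y' $  or c or x $    match 'or'
L P' Y' $     c or x $       output L → c
c P' Y' $     c or x $       match 'c'
P' Y' $       or x $         output P' → or L P'
or L P' Y' $  or x $         match 'or'
L P' Y' $     x $            output L → x
x P' Y' $     x $            match 'x'
P' Y' $       $              output P' → ε
Y' $          $              output Y' → ε
$             $              accept

The string is accepted.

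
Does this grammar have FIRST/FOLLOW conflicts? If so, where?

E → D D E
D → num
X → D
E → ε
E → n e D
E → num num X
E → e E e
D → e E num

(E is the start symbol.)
Yes. E → D D E with FOLLOW(E) on { 'e', 'num' }; E → num num X with FOLLOW(E) on { 'num' }; E → e E e with FOLLOW(E) on { 'e' }

Nullable non-terminals: E.
FIRST sets used below: FIRST(D) = { 'e', 'num' }

E: nullable alternative(s) E → ε; FOLLOW(E) = { $, 'e', 'num' }
  E → D D E: FIRST \ {ε} = { 'e', 'num' } — overlaps FOLLOW(E) on { 'e', 'num' }: CONFLICT
  E → ε: FIRST \ {ε} = { } — this is the only nullable alternative, skip
  E → n e D: FIRST \ {ε} = { 'n' } — disjoint from FOLLOW(E)
  E → num num X: FIRST \ {ε} = { 'num' } — overlaps FOLLOW(E) on { 'num' }: CONFLICT
  E → e E e: FIRST \ {ε} = { 'e' } — overlaps FOLLOW(E) on { 'e' }: CONFLICT

D, X have no nullable alternative, so no FIRST/FOLLOW check is needed there.

So the grammar has 3 FIRST/FOLLOW conflicts (marked CONFLICT above).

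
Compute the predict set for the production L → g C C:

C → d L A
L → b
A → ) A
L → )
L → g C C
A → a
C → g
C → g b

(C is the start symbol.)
{ 'g' }

PREDICT(L → g C C) = (FIRST(RHS) \ {ε}) ∪ (FOLLOW(L) if ε ∈ FIRST(RHS), i.e. RHS ⇒* ε)
FIRST(g C C) = { 'g' }
ε ∉ FIRST(g C C), so FOLLOW(L) is not added.
PREDICT(L → g C C) = { 'g' }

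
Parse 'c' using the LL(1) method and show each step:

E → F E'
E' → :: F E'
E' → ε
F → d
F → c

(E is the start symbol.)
Stack is shown with the top on the left.

Stack   Input  Action
---------------------
E $     c $    output E → F E'
F E' $  c $    output F → c
c E' $  c $    match 'c'
E' $    $      output E' → ε
$       $      accept

The string is accepted.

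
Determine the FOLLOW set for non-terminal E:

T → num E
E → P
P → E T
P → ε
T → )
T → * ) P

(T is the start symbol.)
To compute FOLLOW(E), find every occurrence of E on a right-hand side N → α E β: add FIRST(β) \ {ε}, and if β is empty or nullable also add FOLLOW(N). Iterate to a fixed point.

In T → num E: E is at the end, add FOLLOW(T)
In P → E T: E is followed by T, add FIRST(T) \ {ε} = { ')', '*', 'num' }

The FOLLOW sets referred to above (computed the same way, to a fixed point):
  FOLLOW(T) = { $, ')', '*', 'num' }

Taking the union: FOLLOW(E) = { $, ')', '*', 'num' }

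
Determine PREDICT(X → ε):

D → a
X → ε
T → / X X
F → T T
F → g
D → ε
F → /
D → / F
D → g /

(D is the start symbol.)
PREDICT(X → ε) = (FIRST(RHS) \ {ε}) ∪ (FOLLOW(X) if ε ∈ FIRST(RHS), i.e. RHS ⇒* ε)
The right-hand side is ε (FIRST(ε) = { ε }), so the predict set is FOLLOW(X) = { $, '/' }
PREDICT(X → ε) = { $, '/' }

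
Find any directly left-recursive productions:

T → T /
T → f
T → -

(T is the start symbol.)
Direct left recursion occurs when N → N α for some non-terminal N (the right-hand side begins with the left-hand side itself).

T → T /: LEFT RECURSIVE (starts with T)
T → f: starts with f
T → -: starts with '-'

The grammar has direct left recursion on: T.

Answer: Yes, T is left-recursive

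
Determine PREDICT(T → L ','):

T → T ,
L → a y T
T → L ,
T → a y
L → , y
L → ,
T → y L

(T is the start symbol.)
{ ',', 'a' }

PREDICT(T → L ',') = (FIRST(RHS) \ {ε}) ∪ (FOLLOW(T) if ε ∈ FIRST(RHS), i.e. RHS ⇒* ε)
FIRST(L) = { ',', 'a' }
FIRST(L ',') = { ',', 'a' }
ε ∉ FIRST(L ','), so FOLLOW(T) is not added.
PREDICT(T → L ',') = { ',', 'a' }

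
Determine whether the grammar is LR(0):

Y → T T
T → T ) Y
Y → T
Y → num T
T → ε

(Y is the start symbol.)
No. Shift-reduce conflict between [T → .] and [Y → . num T]

Augment with Y' → Y and build the canonical LR(0) collection (I0 = CLOSURE({[Y' → . Y]}), then GOTO on every symbol after a dot until no new states appear). It has 8 states:
  I0: { [T → . T ) Y], [T → .], [Y → . T T], [Y → . T], [Y → . num T], [Y' → . Y] }  — shift, reduce
  I1: { [T → . T ) Y], [T → .], [T → T . ) Y], [Y → T . T], [Y → T .] }  — shift, 2 reduces
  I2: { [Y' → Y .] }  — accept
  I3: { [T → . T ) Y], [T → .], [Y → num . T] }  — reduce
  I4: { [T → T . ) Y], [Y → num T .] }  — shift, reduce
  I5: { [T → . T ) Y], [T → .], [T → T ) . Y], [Y → . T T], [Y → . T], [Y → . num T] }  — shift, reduce
  I6: { [T → T ) Y .] }  — reduce
  I7: { [T → T . ) Y], [Y → T T .] }  — shift, reduce

Conflict in state I0:
  Shift-reduce conflict between [T → .] and [Y → . num T]
So the grammar is NOT LR(0).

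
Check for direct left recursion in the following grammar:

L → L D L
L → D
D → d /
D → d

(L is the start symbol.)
Yes, L is left-recursive

Direct left recursion occurs when N → N α for some non-terminal N (the right-hand side begins with the left-hand side itself).

L → L D L: LEFT RECURSIVE (starts with L)
L → D: starts with D
D → d /: starts with d
D → d: starts with d

The grammar has direct left recursion on: L.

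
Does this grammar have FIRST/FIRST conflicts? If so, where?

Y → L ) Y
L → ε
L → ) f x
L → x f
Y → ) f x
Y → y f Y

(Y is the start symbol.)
A FIRST/FIRST conflict occurs when two productions N → α and N → β for the same non-terminal have FIRST(α) ∩ FIRST(β) ≠ ∅ (with ε ∈ FIRST of a nullable right-hand side, so two nullable alternatives also conflict).

FIRST sets of the non-terminals at (or reachable through a nullable prefix from) the front of some alternative:
  FIRST(L) = { ')', 'x', ε }

Productions for Y:
  Y → L ) Y: FIRST = { ')', 'x' }
  Y → ) f x: FIRST = { ')' }
  Y → y f Y: FIRST = { 'y' }
Productions for L:
  L → ε: FIRST = { ε }
  L → ) f x: FIRST = { ')' }
  L → x f: FIRST = { 'x' }

Conflict for Y: Y → L ) Y and Y → ) f x
  Overlap: { ')' }

Answer: Yes. Y → L ')' Y / Y → ')' f x on { ')' }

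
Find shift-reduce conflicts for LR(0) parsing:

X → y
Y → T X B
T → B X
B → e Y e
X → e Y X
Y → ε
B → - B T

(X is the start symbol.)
Yes — I2: [Y → .] vs [B → . - B T]; I8: [Y → .] vs [B → . - B T]

Augment with X' → X and build the canonical LR(0) collection (I0 = CLOSURE({[X' → . X]}), then GOTO on every symbol after a dot until no new states appear). It has 17 states:
  I0: { [X → . e Y X], [X → . y], [X' → . X] }  — shift
  I1: { [X' → X .] }  — accept
  I2: { [B → . - B T], [B → . e Y e], [T → . B X], [X → e . Y X], [Y → . T X B], [Y → .] }  — shift, reduce
  I3: { [X → y .] }  — reduce
  I4: { [B → - . B T], [B → . - B T], [B → . e Y e] }  — shift
  I5: { [T → B . X], [X → . e Y X], [X → . y] }  — shift
  I6: { [X → . e Y X], [X → . y], [Y → T . X B] }  — shift
  I7: { [X → . e Y X], [X → . y], [X → e Y . X] }  — shift
  I8: { [B → . - B T], [B → . e Y e], [B → e . Y e], [T → . B X], [Y → . T X B], [Y → .] }  — shift, reduce
  I9: { [B → e Y . e] }  — shift
  I10: { [B → e Y e .] }  — reduce
  I11: { [X → e Y X .] }  — reduce
  I12: { [B → . - B T], [B → . e Y e], [Y → T X . B] }  — shift
  I13: { [Y → T X B .] }  — reduce
  I14: { [T → B X .] }  — reduce
  I15: { [B → - B . T], [B → . - B T], [B → . e Y e], [T → . B X] }  — shift
  I16: { [B → - B T .] }  — reduce

I2 contains reduce item [Y → .] and shift items [B → . - B T], [B → . e Y e] — shift-reduce conflict.
I8 contains reduce item [Y → .] and shift items [B → . - B T], [B → . e Y e] — shift-reduce conflict.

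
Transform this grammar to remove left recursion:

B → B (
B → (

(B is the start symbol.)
B is directly left-recursive. The standard transformation for
  A → A α₁ | ... | A α_m | β₁ | ... | β_n
is
  A  → β₁ A' | ... | β_n A'
  A' → α₁ A' | ... | α_m A' | ε

B → ( becomes B → ( B'
B → B ( becomes B' → ( B'
Add B' → ε

Resulting grammar:
B → ( B'
B' → ( B'
B' → ε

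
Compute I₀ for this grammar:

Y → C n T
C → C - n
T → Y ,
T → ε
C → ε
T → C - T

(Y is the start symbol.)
First, augment the grammar with Y' → Y
I₀ = CLOSURE({ [Y' → . Y] }):
  [Y' → . Y] has the dot before Y: add [Y → . C n T]
  [Y → . C n T] has the dot before C: add [C → . C - n], [C → .]
No further items can be added.

I₀ = { [C → . C - n], [C → .], [Y → . C n T], [Y' → . Y] }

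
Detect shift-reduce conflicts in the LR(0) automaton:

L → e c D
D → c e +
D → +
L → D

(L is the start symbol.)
No shift-reduce conflicts

A shift-reduce conflict occurs when an LR(0) state has both:
  - a complete (reduce) item [A → α .] (dot at the end), and
  - a shift item [B → β . c γ] (dot before a terminal).

Augment with L' → L and build the canonical LR(0) collection (I0 = CLOSURE({[L' → . L]}), then GOTO on every symbol after a dot until no new states appear). It has 10 states:
  I0: { [D → . +], [D → . c e +], [L → . D], [L → . e c D], [L' → . L] }  — shift
  I1: { [D → + .] }  — reduce
  I2: { [L → D .] }  — reduce
  I3: { [L' → L .] }  — accept
  I4: { [D → c . e +] }  — shift
  I5: { [L → e . c D] }  — shift
  I6: { [D → . +], [D → . c e +], [L → e c . D] }  — shift
  I7: { [L → e c D .] }  — reduce
  I8: { [D → c e . +] }  — shift
  I9: { [D → c e + .] }  — reduce

No state contains both a complete item and a shift item.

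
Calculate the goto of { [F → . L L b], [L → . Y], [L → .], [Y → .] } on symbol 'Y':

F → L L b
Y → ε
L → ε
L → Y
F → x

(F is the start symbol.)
GOTO(I, 'Y') = CLOSURE({ [A → αX.β] : [A → α.Xβ] ∈ I, X = 'Y' })

Items with dot before 'Y', with the dot advanced:
  [L → . Y] → [L → Y .]
Closure adds nothing (no advanced item has the dot before a non-terminal).

GOTO = { [L → Y .] }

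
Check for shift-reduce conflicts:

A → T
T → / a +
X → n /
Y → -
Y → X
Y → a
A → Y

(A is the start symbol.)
No shift-reduce conflicts

Augment with A' → A and build the canonical LR(0) collection (I0 = CLOSURE({[A' → . A]}), then GOTO on every symbol after a dot until no new states appear). It has 12 states:
  I0: { [A → . T], [A → . Y], [A' → . A], [T → . / a +], [X → . n /], [Y → . -], [Y → . X], [Y → . a] }  — shift
  I1: { [Y → - .] }  — reduce
  I2: { [T → / . a +] }  — shift
  I3: { [A' → A .] }  — accept
  I4: { [A → T .] }  — reduce
  I5: { [Y → X .] }  — reduce
  I6: { [A → Y .] }  — reduce
  I7: { [Y → a .] }  — reduce
  I8: { [X → n . /] }  — shift
  I9: { [X → n / .] }  — reduce
  I10: { [T → / a . +] }  — shift
  I11: { [T → / a + .] }  — reduce

No state contains both a complete item and a shift item.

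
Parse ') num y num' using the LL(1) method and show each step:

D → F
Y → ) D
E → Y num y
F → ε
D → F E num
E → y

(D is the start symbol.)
Stack is shown with the top on the left.

Stack            Input          Action
--------------------------------------
D $              ) num y num $  output D → F E num
F E num $        ) num y num $  output F → ε
E num $          ) num y num $  output E → Y num y
Y num y num $    ) num y num $  output Y → ) D
) D num y num $  ) num y num $  match ')'
D num y num $    num y num $    output D → F
F num y num $    num y num $    output F → ε
num y num $      num y num $    match 'num'
y num $          y num $        match 'y'
num $            num $          match 'num'
$                $              accept

The string is accepted.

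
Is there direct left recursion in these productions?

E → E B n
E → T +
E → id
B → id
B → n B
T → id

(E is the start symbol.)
Direct left recursion occurs when N → N α for some non-terminal N (the right-hand side begins with the left-hand side itself).

E → E B n: LEFT RECURSIVE (starts with E)
E → T +: starts with T
E → id: starts with id
B → id: starts with id
B → n B: starts with n
T → id: starts with id

The grammar has direct left recursion on: E.

Answer: Yes, E is left-recursive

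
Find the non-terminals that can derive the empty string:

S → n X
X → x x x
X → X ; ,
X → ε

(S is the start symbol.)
A non-terminal is nullable if it can derive ε (the empty string): either it has an ε-production, or it has a production whose right-hand side consists entirely of nullable non-terminals.

ε-productions: X → ε
So X is immediately nullable.
No further non-terminal can be added: every production for the remaining non-terminals contains a terminal or a non-nullable non-terminal.
Nullable = { 'X' }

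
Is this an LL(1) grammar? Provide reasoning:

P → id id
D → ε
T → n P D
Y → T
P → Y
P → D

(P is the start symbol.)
Yes, the grammar is LL(1).

Relevant sets:
  FIRST(Y) = { 'n' }
  FIRST(D) = { ε }
  FOLLOW(P) = { $ }

For P:
  PREDICT(P → id id) = { 'id' }
  PREDICT(P → Y) = { 'n' }
  PREDICT(P → D) = { $ }
D, T, Y have a single production, so nothing to check there.

All predict sets are disjoint. The grammar IS LL(1).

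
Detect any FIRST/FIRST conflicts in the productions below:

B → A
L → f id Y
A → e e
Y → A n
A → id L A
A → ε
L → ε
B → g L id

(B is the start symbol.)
No FIRST/FIRST conflicts.

A FIRST/FIRST conflict occurs when two productions N → α and N → β for the same non-terminal have FIRST(α) ∩ FIRST(β) ≠ ∅ (with ε ∈ FIRST of a nullable right-hand side, so two nullable alternatives also conflict).

FIRST sets of the non-terminals at (or reachable through a nullable prefix from) the front of some alternative:
  FIRST(A) = { 'e', 'id', ε }

Productions for B:
  B → A: FIRST = { 'e', 'id', ε }
  B → g L id: FIRST = { 'g' }
Productions for L:
  L → f id Y: FIRST = { 'f' }
  L → ε: FIRST = { ε }
Productions for A:
  A → e e: FIRST = { 'e' }
  A → id L A: FIRST = { 'id' }
  A → ε: FIRST = { ε }
Y has only one production, so no FIRST/FIRST conflict is possible there.

All alternatives of each non-terminal have pairwise disjoint FIRST sets.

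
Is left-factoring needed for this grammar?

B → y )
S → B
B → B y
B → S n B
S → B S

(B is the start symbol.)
Left-factoring is needed when two productions for the same non-terminal
share a common prefix on the right-hand side.

Productions for B:
  B → y )
  B → B y
  B → S n B
Productions for S:
  S → B
  S → B S

Found common prefix 'B' in productions for S

Answer: Yes, S has productions with common prefix 'B'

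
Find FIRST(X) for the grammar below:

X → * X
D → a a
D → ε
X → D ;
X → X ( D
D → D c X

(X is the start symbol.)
{ '*', ';', 'a', 'c' }

FIRST sets of the other non-terminals involved (by the same procedure, iterated to a fixed point):
  FIRST(D) = { 'a', 'c', ε }

From X → * X:
  - '*' is a terminal: add '*' and stop
From X → D ;:
  - D is a non-terminal: add FIRST(D) \ {ε} = { 'a', 'c' }
    D is nullable, so continue to the next symbol
  - ';' is a terminal: add ';' and stop
From X → X ( D:
  - X is the symbol being defined: contributes nothing new
    X is not nullable, so stop

Collecting: FIRST(X) = { '*', ';', 'a', 'c' }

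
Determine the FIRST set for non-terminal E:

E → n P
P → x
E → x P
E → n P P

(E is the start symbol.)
{ 'n', 'x' }

From E → n P:
  - n is a terminal: add 'n' and stop
From E → x P:
  - x is a terminal: add 'x' and stop
From E → n P P:
  - n is a terminal: add 'n' and stop

Collecting: FIRST(E) = { 'n', 'x' }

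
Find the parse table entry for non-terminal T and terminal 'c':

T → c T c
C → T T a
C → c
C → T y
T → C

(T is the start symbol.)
T → c T c, T → C

To find M[T, 'c'], we find productions for T where 'c' is in the predict set (PREDICT(N → α) = (FIRST(α) \ {ε}) ∪ (FOLLOW(N) if α ⇒* ε)).

Relevant sets:
  FIRST(C) = { 'c' }

T → c T c: PREDICT = { 'c' }
  'c' is in predict set, so this production goes in M[T, 'c']
T → C: PREDICT = { 'c' }
  'c' is in predict set, so this production goes in M[T, 'c']

M[T, 'c'] = T → c T c, T → C  (a multiply-defined cell — the grammar is not LL(1))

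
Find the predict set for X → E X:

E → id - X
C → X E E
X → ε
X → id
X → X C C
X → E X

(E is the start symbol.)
{ 'id' }

PREDICT(X → E X) = (FIRST(RHS) \ {ε}) ∪ (FOLLOW(X) if ε ∈ FIRST(RHS), i.e. RHS ⇒* ε)
FIRST(E) = { 'id' }
FIRST(E X) = { 'id' }
ε ∉ FIRST(E X), so FOLLOW(X) is not added.
PREDICT(X → E X) = { 'id' }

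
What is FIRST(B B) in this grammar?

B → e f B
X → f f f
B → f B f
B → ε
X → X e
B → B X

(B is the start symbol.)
{ 'e', 'f', ε }

FIRST sets of the non-terminals involved (from the grammar, by fixed-point iteration):
  FIRST(B) = { 'e', 'f', ε }

To compute FIRST(B B), process the symbols left to right:
Symbol B is a non-terminal. Add FIRST(B) \ {ε} = { 'e', 'f' }
B is nullable (ε ∈ FIRST(B)), continue to the next symbol.
Symbol B is a non-terminal. Add FIRST(B) \ {ε} = { 'e', 'f' }
B is nullable (ε ∈ FIRST(B)), continue to the next symbol.
All symbols are nullable, so ε is in the result.
FIRST(B B) = { 'e', 'f', ε }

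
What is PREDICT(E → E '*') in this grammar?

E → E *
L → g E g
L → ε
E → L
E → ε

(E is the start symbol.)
PREDICT(E → E '*') = (FIRST(RHS) \ {ε}) ∪ (FOLLOW(E) if ε ∈ FIRST(RHS), i.e. RHS ⇒* ε)
FIRST(E) = { '*', 'g', ε }
FIRST(E '*') = { '*', 'g' }
ε ∉ FIRST(E '*'), so FOLLOW(E) is not added.
PREDICT(E → E '*') = { '*', 'g' }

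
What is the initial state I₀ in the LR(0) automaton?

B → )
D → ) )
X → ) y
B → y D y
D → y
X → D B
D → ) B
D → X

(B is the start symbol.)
{ [B → . )], [B → . y D y], [B' → . B] }

First, augment the grammar with B' → B
I₀ = CLOSURE({ [B' → . B] }):
  [B' → . B] has the dot before B: add [B → . )], [B → . y D y]
No further items can be added.

I₀ = { [B → . )], [B → . y D y], [B' → . B] }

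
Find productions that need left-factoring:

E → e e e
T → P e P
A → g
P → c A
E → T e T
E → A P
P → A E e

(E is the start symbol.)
No, left-factoring is not needed

Left-factoring is needed when two productions for the same non-terminal
share a common prefix on the right-hand side.

Productions for E:
  E → e e e
  E → T e T
  E → A P
Productions for P:
  P → c A
  P → A E e

No common prefixes found.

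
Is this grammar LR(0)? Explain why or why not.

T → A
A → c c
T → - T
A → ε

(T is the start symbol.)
A grammar is LR(0) if no state in the canonical LR(0) collection has:
  - both a shift item (dot before a terminal) and a complete item (shift-reduce conflict), or
  - two or more complete items (reduce-reduce conflict; the accept item [T' → T .] counts as a complete item here).

Augment with T' → T and build the canonical LR(0) collection (I0 = CLOSURE({[T' → . T]}), then GOTO on every symbol after a dot until no new states appear). It has 7 states:
  I0: { [A → . c c], [A → .], [T → . - T], [T → . A], [T' → . T] }  — shift, reduce
  I1: { [A → . c c], [A → .], [T → - . T], [T → . - T], [T → . A] }  — shift, reduce
  I2: { [T → A .] }  — reduce
  I3: { [T' → T .] }  — accept
  I4: { [A → c . c] }  — shift
  I5: { [A → c c .] }  — reduce
  I6: { [T → - T .] }  — reduce

Conflict in state I0:
  Shift-reduce conflict between [A → .] and [A → . c c]
So the grammar is NOT LR(0).

Answer: No. Shift-reduce conflict between [A → .] and [A → . c c]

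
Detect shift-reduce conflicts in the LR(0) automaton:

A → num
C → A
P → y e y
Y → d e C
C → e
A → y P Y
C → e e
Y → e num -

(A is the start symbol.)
Yes — I16: [C → e .] vs [C → e . e]

Augment with A' → A and build the canonical LR(0) collection (I0 = CLOSURE({[A' → . A]}), then GOTO on every symbol after a dot until no new states appear). It has 18 states:
  I0: { [A → . num], [A → . y P Y], [A' → . A] }  — shift
  I1: { [A' → A .] }  — accept
  I2: { [A → num .] }  — reduce
  I3: { [A → y . P Y], [P → . y e y] }  — shift
  I4: { [A → y P . Y], [Y → . d e C], [Y → . e num -] }  — shift
  I5: { [P → y . e y] }  — shift
  I6: { [P → y e . y] }  — shift
  I7: { [P → y e y .] }  — reduce
  I8: { [A → y P Y .] }  — reduce
  I9: { [Y → d . e C] }  — shift
  I10: { [Y → e . num -] }  — shift
  I11: { [Y → e num . -] }  — shift
  I12: { [Y → e num - .] }  — reduce
  I13: { [A → . num], [A → . y P Y], [C → . A], [C → . e e], [C → . e], [Y → d e . C] }  — shift
  I14: { [C → A .] }  — reduce
  I15: { [Y → d e C .] }  — reduce
  I16: { [C → e . e], [C → e .] }  — shift, reduce
  I17: { [C → e e .] }  — reduce

I16 contains reduce item [C → e .] and shift item [C → e . e] — shift-reduce conflict.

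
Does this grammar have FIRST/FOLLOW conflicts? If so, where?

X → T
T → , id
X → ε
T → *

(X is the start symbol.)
A FIRST/FOLLOW conflict occurs when a non-terminal N has a nullable alternative N → β (β ⇒* ε) and another alternative N → α with FIRST(α) ∩ FOLLOW(N) ≠ ∅: on such a lookahead the parser cannot decide between expanding α and letting N vanish via β.

Nullable non-terminals: X.
FIRST sets used below: FIRST(T) = { '*', ',' }

X: nullable alternative(s) X → ε; FOLLOW(X) = { $ }
  X → T: FIRST \ {ε} = { '*', ',' } — disjoint from FOLLOW(X)
  X → ε: FIRST \ {ε} = { } — this is the only nullable alternative, skip

T has no nullable alternative, so no FIRST/FOLLOW check is needed there.

No FIRST/FOLLOW conflicts found.

Answer: No FIRST/FOLLOW conflicts.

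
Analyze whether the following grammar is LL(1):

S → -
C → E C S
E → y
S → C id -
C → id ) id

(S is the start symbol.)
Relevant sets:
  FIRST(C) = { 'id', 'y' }
  FIRST(E) = { 'y' }

For S:
  PREDICT(S → '-') = { '-' }
  PREDICT(S → C id '-') = { 'id', 'y' }
For C:
  PREDICT(C → E C S) = { 'y' }
  PREDICT(C → id ')' id) = { 'id' }
E has a single production, so nothing to check there.

All predict sets are disjoint. The grammar IS LL(1).

Answer: Yes, the grammar is LL(1).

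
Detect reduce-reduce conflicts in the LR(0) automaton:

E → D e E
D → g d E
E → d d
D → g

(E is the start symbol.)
Augment with E' → E and build the canonical LR(0) collection (I0 = CLOSURE({[E' → . E]}), then GOTO on every symbol after a dot until no new states appear). It has 10 states:
  I0: { [D → . g d E], [D → . g], [E → . D e E], [E → . d d], [E' → . E] }  — shift
  I1: { [E → D . e E] }  — shift
  I2: { [E' → E .] }  — accept
  I3: { [E → d . d] }  — shift
  I4: { [D → g . d E], [D → g .] }  — shift, reduce
  I5: { [D → . g d E], [D → . g], [D → g d . E], [E → . D e E], [E → . d d] }  — shift
  I6: { [D → g d E .] }  — reduce
  I7: { [E → d d .] }  — reduce
  I8: { [D → . g d E], [D → . g], [E → . D e E], [E → . d d], [E → D e . E] }  — shift
  I9: { [E → D e E .] }  — reduce

No state contains more than one complete item.

Answer: No reduce-reduce conflicts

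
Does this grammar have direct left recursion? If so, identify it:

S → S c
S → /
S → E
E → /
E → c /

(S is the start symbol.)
S → S c: LEFT RECURSIVE (starts with S)
S → /: starts with '/'
S → E: starts with E
E → /: starts with '/'
E → c /: starts with c

The grammar has direct left recursion on: S.

Answer: Yes, S is left-recursive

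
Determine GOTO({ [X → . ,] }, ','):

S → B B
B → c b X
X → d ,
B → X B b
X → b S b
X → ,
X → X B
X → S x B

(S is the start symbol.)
{ [X → , .] }

GOTO(I, ',') = CLOSURE({ [A → αX.β] : [A → α.Xβ] ∈ I, X = ',' })

Items with dot before ',', with the dot advanced:
  [X → . ,] → [X → , .]
Closure adds nothing (no advanced item has the dot before a non-terminal).

GOTO = { [X → , .] }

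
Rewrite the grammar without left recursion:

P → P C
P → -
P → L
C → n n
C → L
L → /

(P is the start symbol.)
P → - P'
P → L P'
P' → C P'
P' → ε
C → n n
C → L
L → /

P is directly left-recursive. The standard transformation for
  A → A α₁ | ... | A α_m | β₁ | ... | β_n
is
  A  → β₁ A' | ... | β_n A'
  A' → α₁ A' | ... | α_m A' | ε

P → - becomes P → - P'
P → L becomes P → L P'
P → P C becomes P' → C P'
Add P' → ε

Productions for other non-terminals are unchanged:
  C → n n
  C → L
  L → /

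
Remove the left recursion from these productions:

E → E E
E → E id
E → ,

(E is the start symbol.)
E → , E'
E' → E E'
E' → id E'
E' → ε

E is directly left-recursive. The standard transformation for
  A → A α₁ | ... | A α_m | β₁ | ... | β_n
is
  A  → β₁ A' | ... | β_n A'
  A' → α₁ A' | ... | α_m A' | ε

E → , becomes E → , E'
E → E E becomes E' → E E'
E → E id becomes E' → id E'
Add E' → ε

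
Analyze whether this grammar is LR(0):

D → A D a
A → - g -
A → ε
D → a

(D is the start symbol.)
Augment with D' → D and build the canonical LR(0) collection (I0 = CLOSURE({[D' → . D]}), then GOTO on every symbol after a dot until no new states appear). It has 9 states:
  I0: { [A → . - g -], [A → .], [D → . A D a], [D → . a], [D' → . D] }  — shift, reduce
  I1: { [A → - . g -] }  — shift
  I2: { [A → . - g -], [A → .], [D → . A D a], [D → . a], [D → A . D a] }  — shift, reduce
  I3: { [D' → D .] }  — accept
  I4: { [D → a .] }  — reduce
  I5: { [D → A D . a] }  — shift
  I6: { [D → A D a .] }  — reduce
  I7: { [A → - g . -] }  — shift
  I8: { [A → - g - .] }  — reduce

Conflict in state I0:
  Shift-reduce conflict between [A → .] and [A → . - g -]
So the grammar is NOT LR(0).

Answer: No. Shift-reduce conflict between [A → .] and [A → . - g -]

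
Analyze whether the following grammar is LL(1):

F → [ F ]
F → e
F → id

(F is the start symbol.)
A grammar is LL(1) if for each non-terminal N with multiple productions, the predict sets of those productions are pairwise disjoint, where PREDICT(N → α) = (FIRST(α) \ {ε}) ∪ (FOLLOW(N) if α ⇒* ε).

For F:
  PREDICT(F → '[' F ']') = { '[' }
  PREDICT(F → e) = { 'e' }
  PREDICT(F → id) = { 'id' }

All predict sets are disjoint. The grammar IS LL(1).

Answer: Yes, the grammar is LL(1).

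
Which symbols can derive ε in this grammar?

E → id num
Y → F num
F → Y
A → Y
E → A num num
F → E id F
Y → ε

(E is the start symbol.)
ε-productions: Y → ε
So Y is immediately nullable.
F → Y: every symbol on the right is nullable, so F is nullable too.
A → Y: every symbol on the right is nullable, so A is nullable too.
No further non-terminal can be added: every production for the remaining non-terminals contains a terminal or a non-nullable non-terminal.
Nullable = { 'A', 'F', 'Y' }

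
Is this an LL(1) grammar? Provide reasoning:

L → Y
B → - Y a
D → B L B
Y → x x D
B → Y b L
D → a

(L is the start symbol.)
Relevant sets:
  FIRST(Y) = { 'x' }
  FIRST(B) = { '-', 'x' }

For B:
  PREDICT(B → '-' Y a) = { '-' }
  PREDICT(B → Y b L) = { 'x' }
For D:
  PREDICT(D → B L B) = { '-', 'x' }
  PREDICT(D → a) = { 'a' }
L, Y have a single production, so nothing to check there.

All predict sets are disjoint. The grammar IS LL(1).

Answer: Yes, the grammar is LL(1).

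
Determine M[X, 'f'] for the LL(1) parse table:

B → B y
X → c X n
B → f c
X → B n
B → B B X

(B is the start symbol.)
X → B n

To find M[X, 'f'], we find productions for X where 'f' is in the predict set (PREDICT(N → α) = (FIRST(α) \ {ε}) ∪ (FOLLOW(N) if α ⇒* ε)).

Relevant sets:
  FIRST(B) = { 'f' }

X → c X n: PREDICT = { 'c' }
X → B n: PREDICT = { 'f' }
  'f' is in predict set, so this production goes in M[X, 'f']

M[X, 'f'] = X → B n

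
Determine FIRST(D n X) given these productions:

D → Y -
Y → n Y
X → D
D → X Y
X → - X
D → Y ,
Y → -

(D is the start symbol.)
FIRST sets of the non-terminals involved (from the grammar, by fixed-point iteration):
  FIRST(D) = { '-', 'n' }

To compute FIRST(D n X), process the symbols left to right:
Symbol D is a non-terminal. Add FIRST(D) \ {ε} = { '-', 'n' }
D is not nullable (ε ∉ FIRST(D)), so stop here.
FIRST(D n X) = { '-', 'n' }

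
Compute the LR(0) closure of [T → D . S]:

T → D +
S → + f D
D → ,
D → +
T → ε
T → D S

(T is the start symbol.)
To compute CLOSURE, for each item [A → α.Bβ] where B is a non-terminal, add [B → .γ] for all productions B → γ; repeat for the newly added items until nothing changes.

Start with: [T → D . S]
  [T → D . S] has the dot before S: add [S → . + f D]
No further items can be added.

CLOSURE = { [S → . + f D], [T → D . S] }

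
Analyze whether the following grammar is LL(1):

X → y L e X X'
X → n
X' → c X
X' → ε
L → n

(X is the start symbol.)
A grammar is LL(1) if for each non-terminal N with multiple productions, the predict sets of those productions are pairwise disjoint, where PREDICT(N → α) = (FIRST(α) \ {ε}) ∪ (FOLLOW(N) if α ⇒* ε).

Relevant sets:
  FOLLOW(X') = { $, 'c' }

For X:
  PREDICT(X → y L e X X') = { 'y' }
  PREDICT(X → n) = { 'n' }
For X':
  PREDICT(X' → c X) = { 'c' }
  PREDICT(X' → ε) = { $, 'c' }
L has a single production, so nothing to check there.

Conflict found: Predict set conflict for X': { 'c' }
The grammar is NOT LL(1).

Answer: No. Predict set conflict for X': { 'c' }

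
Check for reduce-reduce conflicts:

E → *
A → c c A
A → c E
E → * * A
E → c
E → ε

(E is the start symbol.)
No reduce-reduce conflicts

Augment with E' → E and build the canonical LR(0) collection (I0 = CLOSURE({[E' → . E]}), then GOTO on every symbol after a dot until no new states appear). It has 10 states:
  I0: { [E → . * * A], [E → . *], [E → . c], [E → .], [E' → . E] }  — shift, reduce
  I1: { [E → * . * A], [E → * .] }  — shift, reduce
  I2: { [E' → E .] }  — accept
  I3: { [E → c .] }  — reduce
  I4: { [A → . c E], [A → . c c A], [E → * * . A] }  — shift
  I5: { [E → * * A .] }  — reduce
  I6: { [A → c . E], [A → c . c A], [E → . * * A], [E → . *], [E → . c], [E → .] }  — shift, reduce
  I7: { [A → c E .] }  — reduce
  I8: { [A → . c E], [A → . c c A], [A → c c . A], [E → c .] }  — shift, reduce
  I9: { [A → c c A .] }  — reduce

No state contains more than one complete item.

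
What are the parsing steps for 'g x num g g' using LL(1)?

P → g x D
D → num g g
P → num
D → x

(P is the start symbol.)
LL(1) parsing maintains a stack (initially the start symbol over $) and the input. At each step: if the stack top is a terminal, match it against the current input token; if it is a non-terminal N, replace it with the RHS of M[N, lookahead] (the unique production whose predict set contains the lookahead).

Stack is shown with the top on the left.

Stack      Input          Action
--------------------------------
P $        g x num g g $  output P → g x D
g x D $    g x num g g $  match 'g'
x D $      x num g g $    match 'x'
D $        num g g $      output D → num g g
num g g $  num g g $      match 'num'
g g $      g g $          match 'g'
g $        g $            match 'g'
$          $              accept

The string is accepted.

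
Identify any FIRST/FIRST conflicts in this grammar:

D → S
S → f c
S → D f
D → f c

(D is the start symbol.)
FIRST sets of the non-terminals at (or reachable through a nullable prefix from) the front of some alternative:
  FIRST(S) = { 'f' }
  FIRST(D) = { 'f' }

Productions for D:
  D → S: FIRST = { 'f' }
  D → f c: FIRST = { 'f' }
Productions for S:
  S → f c: FIRST = { 'f' }
  S → D f: FIRST = { 'f' }

Conflict for D: D → S and D → f c
  Overlap: { 'f' }
Conflict for S: S → f c and S → D f
  Overlap: { 'f' }

Answer: Yes. D → S / D → f c on { 'f' }; S → f c / S → D f on { 'f' }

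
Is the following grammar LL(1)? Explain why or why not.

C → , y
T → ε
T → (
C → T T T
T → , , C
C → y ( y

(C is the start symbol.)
No. Predict set conflict for C: { ',' }

Relevant sets:
  FIRST(T) = { '(', ',', ε }
  FOLLOW(C) = { $, '(', ',' }
  FOLLOW(T) = { $, '(', ',' }

For C:
  PREDICT(C → ',' y) = { ',' }
  PREDICT(C → T T T) = { $, '(', ',' }
  PREDICT(C → y '(' y) = { 'y' }
For T:
  PREDICT(T → ε) = { $, '(', ',' }
  PREDICT(T → '(') = { '(' }
  PREDICT(T → ',' ',' C) = { ',' }

Conflict found: Predict set conflict for C: { ',' }
The grammar is NOT LL(1).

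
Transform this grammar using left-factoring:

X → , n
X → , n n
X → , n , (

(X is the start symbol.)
Left-factoring transforms A → αβ₁ | αβ₂ into A → αA' and A' → β₁ | β₂
(α is the longest common prefix among the alternatives). Repeat until
no nonterminal has two alternatives with a common prefix.

Round 1: X has alternatives sharing prefix ', n'. Introduce X': X → , n X'
  Add: X' → ε
  Add: X' → n
  Add: X' → , (

No remaining common prefixes — done.

Resulting grammar:
X → , n X'
X' → ε
X' → n
X' → , (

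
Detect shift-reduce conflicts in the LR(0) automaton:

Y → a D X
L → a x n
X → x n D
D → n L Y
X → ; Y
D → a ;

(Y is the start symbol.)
No shift-reduce conflicts

A shift-reduce conflict occurs when an LR(0) state has both:
  - a complete (reduce) item [A → α .] (dot at the end), and
  - a shift item [B → β . c γ] (dot before a terminal).

Augment with Y' → Y and build the canonical LR(0) collection (I0 = CLOSURE({[Y' → . Y]}), then GOTO on every symbol after a dot until no new states appear). It has 18 states:
  I0: { [Y → . a D X], [Y' → . Y] }  — shift
  I1: { [Y' → Y .] }  — accept
  I2: { [D → . a ;], [D → . n L Y], [Y → a . D X] }  — shift
  I3: { [X → . ; Y], [X → . x n D], [Y → a D . X] }  — shift
  I4: { [D → a . ;] }  — shift
  I5: { [D → n . L Y], [L → . a x n] }  — shift
  I6: { [D → n L . Y], [Y → . a D X] }  — shift
  I7: { [L → a . x n] }  — shift
  I8: { [L → a x . n] }  — shift
  I9: { [L → a x n .] }  — reduce
  I10: { [D → n L Y .] }  — reduce
  I11: { [D → a ; .] }  — reduce
  I12: { [X → ; . Y], [Y → . a D X] }  — shift
  I13: { [Y → a D X .] }  — reduce
  I14: { [X → x . n D] }  — shift
  I15: { [D → . a ;], [D → . n L Y], [X → x n . D] }  — shift
  I16: { [X → x n D .] }  — reduce
  I17: { [X → ; Y .] }  — reduce

No state contains both a complete item and a shift item.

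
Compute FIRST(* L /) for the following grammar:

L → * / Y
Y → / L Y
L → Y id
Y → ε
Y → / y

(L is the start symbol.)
To compute FIRST(* L /), process the symbols left to right:
Symbol * is a terminal. Add '*' and stop.
FIRST(* L /) = { '*' }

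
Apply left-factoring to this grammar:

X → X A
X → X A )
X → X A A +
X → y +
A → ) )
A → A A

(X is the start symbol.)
X → X A X'
X' → ε
X' → )
X' → A +
X → y +
A → ) )
A → A A

Left-factoring transforms A → αβ₁ | αβ₂ into A → αA' and A' → β₁ | β₂
(α is the longest common prefix among the alternatives). Repeat until
no nonterminal has two alternatives with a common prefix.

Round 1: X has alternatives sharing prefix 'X A'. Introduce X': X → X A X'
  Add: X' → ε
  Add: X' → )
  Add: X' → A +

No remaining common prefixes — done.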